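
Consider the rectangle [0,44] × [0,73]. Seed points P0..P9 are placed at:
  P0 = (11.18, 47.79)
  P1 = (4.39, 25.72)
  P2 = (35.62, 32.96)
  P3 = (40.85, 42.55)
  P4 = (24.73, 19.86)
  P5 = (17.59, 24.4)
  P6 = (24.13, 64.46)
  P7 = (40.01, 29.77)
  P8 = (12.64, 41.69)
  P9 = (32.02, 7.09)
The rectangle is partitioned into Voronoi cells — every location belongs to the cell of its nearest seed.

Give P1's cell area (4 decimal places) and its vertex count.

1. box [0,44]×[0,73]: [(0, 0) (44, 0) (44, 73) (0, 73)]
2. ⊥bis P1·P0 via (7.785,36.755): [(0, 39.1501) (0, 0) (44, 0) (44, 25.6132)]  |A|=1424.7926
3. ⊥bis P1·P2 via (20.005,29.34): [(19.0925, 33.2762) (0, 39.1501) (0, 0) (26.8068, 0)]  |A|=819.751
4. ⊥bis P1·P3 via (22.62,34.135): [(19.0925, 33.2762) (0, 39.1501) (0, 0) (26.8068, 0)]  |A|=819.751
5. ⊥bis P1·P4 via (14.56,22.79): [(17.7041, 33.7033) (0, 39.1501) (0, 0) (7.9941, 0)]  |A|=481.2743
6. ⊥bis P1·P5 via (10.99,25.06): [(8.7444, 2.6042) (12.0289, 35.4493) (0, 39.1501) (0, 0) (7.9941, 0)]  |A|=385.2052
7. ⊥bis P1·P6 via (14.26,45.09): [(8.7444, 2.6042) (12.0289, 35.4493) (0, 39.1501) (0, 0) (7.9941, 0)]  |A|=385.2052
8. ⊥bis P1·P7 via (22.2,27.745): [(8.7444, 2.6042) (12.0289, 35.4493) (0, 39.1501) (0, 0) (7.9941, 0)]  |A|=385.2052
9. ⊥bis P1·P8 via (8.515,33.705): [(8.7444, 2.6042) (11.6905, 32.0646) (0, 38.1038) (0, 0) (7.9941, 0)]  |A|=358.1055
10. ⊥bis P1·P9 via (18.205,16.405): [(8.6287, 2.2024) (8.7444, 2.6042) (11.6905, 32.0646) (0, 38.1038) (0, 0) (7.1436, 0)]  |A|=357.1689
11. canonical 6-gon: [(8.6287, 2.2024) (8.7444, 2.6042) (11.6905, 32.0646) (0, 38.1038) (0, 0) (7.1436, 0)]
12. shoelace: 357.1689

Area of P1's cell: 357.1689 (6 vertices)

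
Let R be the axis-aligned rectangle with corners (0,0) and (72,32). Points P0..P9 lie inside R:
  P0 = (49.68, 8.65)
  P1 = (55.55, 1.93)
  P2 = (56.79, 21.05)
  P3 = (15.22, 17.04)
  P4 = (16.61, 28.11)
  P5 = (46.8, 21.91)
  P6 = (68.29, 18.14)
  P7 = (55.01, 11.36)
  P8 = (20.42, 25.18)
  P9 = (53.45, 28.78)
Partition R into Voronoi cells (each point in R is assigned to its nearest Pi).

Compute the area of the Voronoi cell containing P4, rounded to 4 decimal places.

Area of P4's cell: 163.2749

1. box [0,72]×[0,32]: [(0, 0) (72, 0) (72, 32) (0, 32)]
2. ⊥bis P4·P0 via (33.145,18.38): [(0, 0) (22.3293, 0) (41.1597, 32) (0, 32)]  |A|=1015.8237
3. ⊥bis P4·P1 via (36.08,15.02): [(0, 0) (22.3293, 0) (41.1597, 32) (0, 32)]  |A|=1015.8237
4. ⊥bis P4·P2 via (36.7,24.58): [(0, 0) (22.3293, 0) (36.6602, 24.3538) (38.0038, 32) (0, 32)]  |A|=1003.7583
5. ⊥bis P4·P3 via (15.915,22.575): [(0, 24.5734) (34.2582, 20.2717) (36.6602, 24.3538) (38.0038, 32) (0, 32)]  |A|=356.5118
6. ⊥bis P4·P5 via (31.705,25.01): [(0, 24.5734) (30.8206, 20.7034) (33.1405, 32) (0, 32)]  |A|=301.6344
7. ⊥bis P4·P6 via (42.45,23.125): [(0, 24.5734) (30.8206, 20.7034) (33.1405, 32) (0, 32)]  |A|=301.6344
8. ⊥bis P4·P7 via (35.81,19.735): [(0, 24.5734) (30.8206, 20.7034) (33.1405, 32) (0, 32)]  |A|=301.6344
9. ⊥bis P4·P8 via (18.515,26.645): [(0, 24.5734) (15.4317, 22.6357) (22.6331, 32) (0, 32)]  |A|=163.2749
10. ⊥bis P4·P9 via (35.03,28.445): [(0, 24.5734) (15.4317, 22.6357) (22.6331, 32) (0, 32)]  |A|=163.2749
11. canonical 4-gon: [(0, 24.5734) (15.4317, 22.6357) (22.6331, 32) (0, 32)]
12. shoelace: 163.2749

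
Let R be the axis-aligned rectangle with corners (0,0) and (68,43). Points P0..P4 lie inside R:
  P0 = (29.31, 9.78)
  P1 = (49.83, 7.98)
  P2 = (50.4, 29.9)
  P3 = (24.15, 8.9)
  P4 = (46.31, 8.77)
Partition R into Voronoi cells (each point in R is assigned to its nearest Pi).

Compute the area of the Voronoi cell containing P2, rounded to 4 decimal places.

Area of P2's cell: 924.3622

1. box [0,68]×[0,43]: [(0, 0) (68, 0) (68, 43) (0, 43)]
2. ⊥bis P2·P0 via (39.855,19.84): [(58.7825, 0) (68, 0) (68, 43) (17.7602, 43)]  |A|=1278.332
3. ⊥bis P2·P1 via (50.115,18.94): [(40.4744, 19.1907) (68, 18.4749) (68, 43) (17.7602, 43)]  |A|=935.6206
4. ⊥bis P2·P3 via (37.275,19.4): [(21.6925, 38.8781) (40.4744, 19.1907) (68, 18.4749) (68, 43) (18.395, 43)]  |A|=934.3123
5. ⊥bis P2·P4 via (48.355,19.335): [(21.6925, 38.8781) (38.5208, 21.2385) (50.4392, 18.9316) (68, 18.4749) (68, 43) (18.395, 43)]  |A|=924.3622
6. canonical 6-gon: [(21.6925, 38.8781) (38.5208, 21.2385) (50.4392, 18.9316) (68, 18.4749) (68, 43) (18.395, 43)]
7. shoelace: 924.3622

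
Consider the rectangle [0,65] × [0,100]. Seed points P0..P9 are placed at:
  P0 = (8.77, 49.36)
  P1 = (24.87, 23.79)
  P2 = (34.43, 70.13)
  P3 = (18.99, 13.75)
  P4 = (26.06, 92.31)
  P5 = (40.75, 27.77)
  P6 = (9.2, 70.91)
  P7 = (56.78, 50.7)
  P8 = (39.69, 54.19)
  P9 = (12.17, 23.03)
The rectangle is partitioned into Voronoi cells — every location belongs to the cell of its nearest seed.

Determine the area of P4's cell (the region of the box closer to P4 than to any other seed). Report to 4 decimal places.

1. box [0,65]×[0,100]: [(0, 0) (65, 0) (65, 100) (0, 100)]
2. ⊥bis P4·P0 via (17.415,70.835): [(0, 77.8456) (65, 51.6791) (65, 100) (0, 100)]  |A|=2290.4462
3. ⊥bis P4·P1 via (25.465,58.05): [(0, 77.8456) (50.2431, 57.6197) (65, 57.3634) (65, 100) (0, 100)]  |A|=2248.5053
4. ⊥bis P4·P2 via (30.245,81.22): [(0, 77.8456) (10.3074, 73.6962) (65, 94.3354) (65, 100) (0, 100)]  |A|=1123.9563
5. ⊥bis P4·P3 via (22.525,53.03): [(0, 77.8456) (10.3074, 73.6962) (65, 94.3354) (65, 100) (0, 100)]  |A|=1123.9563
6. ⊥bis P4·P5 via (33.405,60.04): [(0, 77.8456) (10.3074, 73.6962) (65, 94.3354) (65, 100) (0, 100)]  |A|=1123.9563
7. ⊥bis P4·P6 via (17.63,81.61): [(0, 95.4998) (22.0502, 78.1275) (65, 94.3354) (65, 100) (0, 100)]  |A|=882.1167
8. ⊥bis P4·P7 via (41.42,71.505): [(0, 95.4998) (22.0502, 78.1275) (65, 94.3354) (65, 100) (0, 100)]  |A|=882.1167
9. ⊥bis P4·P8 via (32.875,73.25): [(0, 95.4998) (22.0502, 78.1275) (65, 94.3354) (65, 100) (0, 100)]  |A|=882.1167
10. ⊥bis P4·P9 via (19.115,57.67): [(0, 95.4998) (22.0502, 78.1275) (65, 94.3354) (65, 100) (0, 100)]  |A|=882.1167
11. canonical 5-gon: [(0, 95.4998) (22.0502, 78.1275) (65, 94.3354) (65, 100) (0, 100)]
12. shoelace: 882.1167

Area of P4's cell: 882.1167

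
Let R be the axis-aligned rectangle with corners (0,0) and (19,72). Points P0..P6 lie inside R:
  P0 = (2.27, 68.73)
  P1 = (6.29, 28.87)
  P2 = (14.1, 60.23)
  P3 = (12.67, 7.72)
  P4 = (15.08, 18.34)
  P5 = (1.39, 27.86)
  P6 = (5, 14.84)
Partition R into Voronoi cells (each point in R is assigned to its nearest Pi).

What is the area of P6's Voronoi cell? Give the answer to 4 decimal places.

Area of P6's cell: 140.8677

1. box [0,19]×[0,72]: [(0, 0) (19, 0) (19, 72) (0, 72)]
2. ⊥bis P6·P0 via (3.635,41.785): [(0, 41.6009) (0, 0) (19, 0) (19, 42.5634)]  |A|=799.5602
3. ⊥bis P6·P1 via (5.645,21.855): [(0, 22.374) (0, 0) (19, 0) (19, 20.6271)]  |A|=408.5104
4. ⊥bis P6·P2 via (9.55,37.535): [(0, 22.374) (0, 0) (19, 0) (19, 20.6271)]  |A|=408.5104
5. ⊥bis P6·P3 via (8.835,11.28): [(17.6288, 20.7531) (0, 22.374) (0, 1.7625)]  |A|=181.6785
6. ⊥bis P6·P4 via (10.04,16.59): [(11.0538, 13.6702) (8.2965, 21.6112) (0, 22.374) (0, 1.7625)]  |A|=145.8076
7. ⊥bis P6·P5 via (3.195,21.35): [(11.0538, 13.6702) (8.2965, 21.6112) (5.1729, 21.8984) (0, 20.4641) (0, 1.7625)]  |A|=140.8677
8. canonical 5-gon: [(11.0538, 13.6702) (8.2965, 21.6112) (5.1729, 21.8984) (0, 20.4641) (0, 1.7625)]
9. shoelace: 140.8677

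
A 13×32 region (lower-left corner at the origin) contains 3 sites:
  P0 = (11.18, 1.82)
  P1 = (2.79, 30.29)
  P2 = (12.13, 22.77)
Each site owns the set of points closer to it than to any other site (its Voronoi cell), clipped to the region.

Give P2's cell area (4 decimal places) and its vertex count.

1. box [0,13]×[0,32]: [(0, 0) (13, 0) (13, 32) (0, 32)]
2. ⊥bis P2·P0 via (11.655,12.295): [(0, 12.8235) (13, 12.234) (13, 32) (0, 32)]  |A|=253.1261
3. ⊥bis P2·P1 via (7.46,26.53): [(0, 17.2645) (0, 12.8235) (13, 12.234) (13, 32) (11.8641, 32)]  |A|=165.7145
4. canonical 5-gon: [(0, 17.2645) (0, 12.8235) (13, 12.234) (13, 32) (11.8641, 32)]
5. shoelace: 165.7145

Area of P2's cell: 165.7145 (5 vertices)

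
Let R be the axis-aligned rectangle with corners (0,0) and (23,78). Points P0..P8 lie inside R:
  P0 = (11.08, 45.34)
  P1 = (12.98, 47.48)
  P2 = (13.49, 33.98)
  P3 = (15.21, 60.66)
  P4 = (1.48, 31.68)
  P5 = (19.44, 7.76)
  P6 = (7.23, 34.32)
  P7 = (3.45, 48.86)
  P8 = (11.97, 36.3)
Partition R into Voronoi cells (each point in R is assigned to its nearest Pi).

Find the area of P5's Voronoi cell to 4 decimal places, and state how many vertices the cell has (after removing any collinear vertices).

1. box [0,23]×[0,78]: [(0, 0) (23, 0) (23, 78) (0, 78)]
2. ⊥bis P5·P0 via (15.26,26.55): [(0, 23.1553) (0, 0) (23, 0) (23, 28.2718)]  |A|=591.4118
3. ⊥bis P5·P1 via (16.21,27.62): [(0, 23.1553) (0, 0) (23, 0) (23, 28.2718)]  |A|=591.4118
4. ⊥bis P5·P2 via (16.465,20.87): [(0, 17.1337) (0, 0) (23, 0) (23, 22.353)]  |A|=454.0962
5. ⊥bis P5·P3 via (17.325,34.21): [(0, 17.1337) (0, 0) (23, 0) (23, 22.353)]  |A|=454.0962
6. ⊥bis P5·P4 via (10.46,19.72): [(10.054, 19.4152) (0, 11.8663) (0, 0) (23, 0) (23, 22.353)]  |A|=427.6168
7. ⊥bis P5·P6 via (13.335,21.04): [(10.054, 19.4152) (0, 11.8663) (0, 0) (23, 0) (23, 22.353)]  |A|=427.6168
8. ⊥bis P5·P7 via (11.445,28.31): [(10.054, 19.4152) (0, 11.8663) (0, 0) (23, 0) (23, 22.353)]  |A|=427.6168
9. ⊥bis P5·P8 via (15.705,22.03): [(10.054, 19.4152) (0, 11.8663) (0, 0) (23, 0) (23, 22.353)]  |A|=427.6168
10. canonical 5-gon: [(10.054, 19.4152) (0, 11.8663) (0, 0) (23, 0) (23, 22.353)]
11. shoelace: 427.6168

Area of P5's cell: 427.6168 (5 vertices)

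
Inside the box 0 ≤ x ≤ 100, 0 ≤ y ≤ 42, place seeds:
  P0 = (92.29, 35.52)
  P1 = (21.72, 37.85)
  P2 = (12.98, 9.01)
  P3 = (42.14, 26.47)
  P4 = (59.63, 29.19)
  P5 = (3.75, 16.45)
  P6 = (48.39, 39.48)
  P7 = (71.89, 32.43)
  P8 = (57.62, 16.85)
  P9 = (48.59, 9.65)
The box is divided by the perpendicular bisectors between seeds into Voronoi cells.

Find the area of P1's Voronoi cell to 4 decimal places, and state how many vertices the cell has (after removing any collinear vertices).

Area of P1's cell: 481.8934 (6 vertices)

1. box [0,100]×[0,42]: [(0, 0) (100, 0) (100, 42) (0, 42)]
2. ⊥bis P1·P0 via (57.005,36.685): [(0, 0) (55.7938, 0) (57.1805, 42) (0, 42)]  |A|=2372.4595
3. ⊥bis P1·P2 via (17.35,23.43): [(0, 28.6879) (56.1788, 11.6629) (57.1805, 42) (0, 42)]  |A|=1241.2741
4. ⊥bis P1·P3 via (31.93,32.16): [(0, 28.6879) (25.6611, 20.9113) (37.4138, 42) (0, 42)]  |A|=565.3055
5. ⊥bis P1·P4 via (40.675,33.52): [(0, 28.6879) (25.6611, 20.9113) (37.4138, 42) (0, 42)]  |A|=565.3055
6. ⊥bis P1·P5 via (12.735,27.15): [(0, 37.8438) (17.0606, 23.5177) (25.6611, 20.9113) (37.4138, 42) (0, 42)]  |A|=487.203
7. ⊥bis P1·P6 via (35.055,38.665): [(0, 37.8438) (17.0606, 23.5177) (25.6611, 20.9113) (35.1044, 37.8561) (34.8512, 42) (0, 42)]  |A|=481.8934
8. ⊥bis P1·P7 via (46.805,35.14): [(0, 37.8438) (17.0606, 23.5177) (25.6611, 20.9113) (35.1044, 37.8561) (34.8512, 42) (0, 42)]  |A|=481.8934
9. ⊥bis P1·P8 via (39.67,27.35): [(0, 37.8438) (17.0606, 23.5177) (25.6611, 20.9113) (35.1044, 37.8561) (34.8512, 42) (0, 42)]  |A|=481.8934
10. ⊥bis P1·P9 via (35.155,23.75): [(0, 37.8438) (17.0606, 23.5177) (25.6611, 20.9113) (35.1044, 37.8561) (34.8512, 42) (0, 42)]  |A|=481.8934
11. canonical 6-gon: [(0, 37.8438) (17.0606, 23.5177) (25.6611, 20.9113) (35.1044, 37.8561) (34.8512, 42) (0, 42)]
12. shoelace: 481.8934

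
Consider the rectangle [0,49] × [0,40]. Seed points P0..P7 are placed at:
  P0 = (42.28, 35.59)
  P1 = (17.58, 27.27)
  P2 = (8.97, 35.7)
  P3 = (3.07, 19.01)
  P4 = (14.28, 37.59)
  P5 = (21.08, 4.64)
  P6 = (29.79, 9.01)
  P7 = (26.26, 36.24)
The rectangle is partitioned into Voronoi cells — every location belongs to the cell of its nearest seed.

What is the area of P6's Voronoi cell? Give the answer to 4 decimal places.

1. box [0,49]×[0,40]: [(0, 0) (49, 0) (49, 40) (0, 40)]
2. ⊥bis P6·P0 via (36.035,22.3): [(0, 39.2329) (0, 0) (49, 0) (49, 16.2077)]  |A|=1358.2958
3. ⊥bis P6·P1 via (23.685,18.14): [(32.4357, 23.9913) (0, 2.3024) (0, 0) (49, 0) (49, 16.2077)]  |A|=759.3635
4. ⊥bis P6·P2 via (19.38,22.355): [(32.4357, 23.9913) (0, 2.3024) (0, 0) (49, 0) (49, 16.2077)]  |A|=759.3635
5. ⊥bis P6·P3 via (16.43,14.01): [(32.4357, 23.9913) (16.07, 13.048) (11.1867, 0) (49, 0) (49, 16.2077)]  |A|=667.881
6. ⊥bis P6·P4 via (22.035,23.3): [(32.4357, 23.9913) (16.07, 13.048) (11.1867, 0) (49, 0) (49, 16.2077)]  |A|=667.881
7. ⊥bis P6·P5 via (25.435,6.825): [(32.4357, 23.9913) (20.7445, 16.1738) (28.8593, 0) (49, 0) (49, 16.2077)]  |A|=502.1006
8. ⊥bis P6·P7 via (28.025,22.625): [(33.7609, 23.3686) (30.9616, 23.0057) (20.7445, 16.1738) (28.8593, 0) (49, 0) (49, 16.2077)]  |A|=500.9884
9. canonical 6-gon: [(33.7609, 23.3686) (30.9616, 23.0057) (20.7445, 16.1738) (28.8593, 0) (49, 0) (49, 16.2077)]
10. shoelace: 500.9884

Area of P6's cell: 500.9884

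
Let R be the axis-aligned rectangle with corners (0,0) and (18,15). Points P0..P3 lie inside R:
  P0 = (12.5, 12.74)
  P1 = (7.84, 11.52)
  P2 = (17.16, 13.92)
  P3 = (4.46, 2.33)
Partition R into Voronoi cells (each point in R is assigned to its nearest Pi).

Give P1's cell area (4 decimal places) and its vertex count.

Area of P1's cell: 83.5313 (4 vertices)

1. box [0,18]×[0,15]: [(0, 0) (18, 0) (18, 15) (0, 15)]
2. ⊥bis P1·P0 via (10.17,12.13): [(0, 0) (13.3457, 0) (9.4186, 15) (0, 15)]  |A|=170.7322
3. ⊥bis P1·P2 via (12.5,12.72): [(0, 0) (13.3457, 0) (9.4186, 15) (0, 15)]  |A|=170.7322
4. ⊥bis P1·P3 via (6.15,6.925): [(0, 9.1869) (12.1062, 4.7344) (9.4186, 15) (0, 15)]  |A|=83.5313
5. canonical 4-gon: [(0, 9.1869) (12.1062, 4.7344) (9.4186, 15) (0, 15)]
6. shoelace: 83.5313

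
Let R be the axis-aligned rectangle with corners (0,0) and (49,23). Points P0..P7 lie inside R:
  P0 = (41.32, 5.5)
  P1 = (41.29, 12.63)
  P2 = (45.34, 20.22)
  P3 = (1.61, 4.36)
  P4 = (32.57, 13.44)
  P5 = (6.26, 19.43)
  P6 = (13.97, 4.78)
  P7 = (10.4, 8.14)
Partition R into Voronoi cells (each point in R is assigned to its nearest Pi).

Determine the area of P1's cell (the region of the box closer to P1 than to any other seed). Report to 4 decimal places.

1. box [0,49]×[0,23]: [(0, 0) (49, 0) (49, 23) (0, 23)]
2. ⊥bis P1·P0 via (41.305,9.065): [(0, 8.8912) (49, 9.0974) (49, 23) (0, 23)]  |A|=686.2797
3. ⊥bis P1·P2 via (43.315,16.425): [(0, 8.8912) (49, 9.0974) (49, 13.3915) (30.993, 23) (0, 23)]  |A|=599.7694
4. ⊥bis P1·P3 via (21.45,8.495): [(21.3487, 8.981) (49, 9.0974) (49, 13.3915) (30.993, 23) (18.4269, 23)]  |A|=320.0041
5. ⊥bis P1·P4 via (36.93,13.035): [(36.5594, 9.045) (49, 9.0974) (49, 13.3915) (37.5316, 19.511)]  |A|=89.6998
6. ⊥bis P1·P5 via (23.775,16.03): [(36.5594, 9.045) (49, 9.0974) (49, 13.3915) (37.5316, 19.511)]  |A|=89.6998
7. ⊥bis P1·P6 via (27.63,8.705): [(36.5594, 9.045) (49, 9.0974) (49, 13.3915) (37.5316, 19.511)]  |A|=89.6998
8. ⊥bis P1·P7 via (25.845,10.385): [(36.5594, 9.045) (49, 9.0974) (49, 13.3915) (37.5316, 19.511)]  |A|=89.6998
9. canonical 4-gon: [(36.5594, 9.045) (49, 9.0974) (49, 13.3915) (37.5316, 19.511)]
10. shoelace: 89.6998

Area of P1's cell: 89.6998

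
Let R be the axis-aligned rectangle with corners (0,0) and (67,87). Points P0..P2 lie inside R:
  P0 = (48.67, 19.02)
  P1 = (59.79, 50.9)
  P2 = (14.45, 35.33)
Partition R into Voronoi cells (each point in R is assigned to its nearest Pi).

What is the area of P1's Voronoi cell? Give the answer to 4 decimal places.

1. box [0,67]×[0,87]: [(0, 0) (67, 0) (67, 87) (0, 87)]
2. ⊥bis P1·P0 via (54.23,34.96): [(0, 53.8759) (67, 30.5057) (67, 87) (0, 87)]  |A|=3002.217
3. ⊥bis P1·P2 via (37.12,43.115): [(37.9732, 40.6305) (67, 30.5057) (67, 87) (22.0497, 87)]  |A|=1862.0868
4. canonical 4-gon: [(37.9732, 40.6305) (67, 30.5057) (67, 87) (22.0497, 87)]
5. shoelace: 1862.0868

Area of P1's cell: 1862.0868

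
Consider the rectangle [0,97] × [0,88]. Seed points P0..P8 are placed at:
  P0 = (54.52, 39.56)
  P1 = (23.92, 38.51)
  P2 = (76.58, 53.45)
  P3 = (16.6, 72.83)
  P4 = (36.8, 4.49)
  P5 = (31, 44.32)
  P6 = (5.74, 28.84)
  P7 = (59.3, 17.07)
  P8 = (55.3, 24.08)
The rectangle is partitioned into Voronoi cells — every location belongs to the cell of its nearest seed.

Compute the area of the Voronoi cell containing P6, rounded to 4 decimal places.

Area of P6's cell: 759.5496

1. box [0,97]×[0,88]: [(0, 0) (97, 0) (97, 88) (0, 88)]
2. ⊥bis P6·P0 via (30.13,34.2): [(0, 0) (37.6459, 0) (18.3068, 88) (0, 88)]  |A|=2461.9171
3. ⊥bis P6·P1 via (14.83,33.675): [(0, 61.556) (0, 0) (32.7418, 0)]  |A|=1007.7286
4. ⊥bis P6·P2 via (41.16,41.145): [(0, 61.556) (0, 0) (32.7418, 0)]  |A|=1007.7286
5. ⊥bis P6·P3 via (11.17,50.835): [(4.8761, 52.3888) (0, 53.5926) (0, 0) (32.7418, 0)]  |A|=988.3135
6. ⊥bis P6·P4 via (21.27,16.665): [(22.8236, 18.6467) (4.8761, 52.3888) (0, 53.5926) (0, 0) (8.2052, 0)]  |A|=759.5496
7. ⊥bis P6·P5 via (18.37,36.58): [(22.8236, 18.6467) (4.8761, 52.3888) (0, 53.5926) (0, 0) (8.2052, 0)]  |A|=759.5496
8. ⊥bis P6·P7 via (32.52,22.955): [(22.8236, 18.6467) (4.8761, 52.3888) (0, 53.5926) (0, 0) (8.2052, 0)]  |A|=759.5496
9. ⊥bis P6·P8 via (30.52,26.46): [(22.8236, 18.6467) (4.8761, 52.3888) (0, 53.5926) (0, 0) (8.2052, 0)]  |A|=759.5496
10. canonical 5-gon: [(22.8236, 18.6467) (4.8761, 52.3888) (0, 53.5926) (0, 0) (8.2052, 0)]
11. shoelace: 759.5496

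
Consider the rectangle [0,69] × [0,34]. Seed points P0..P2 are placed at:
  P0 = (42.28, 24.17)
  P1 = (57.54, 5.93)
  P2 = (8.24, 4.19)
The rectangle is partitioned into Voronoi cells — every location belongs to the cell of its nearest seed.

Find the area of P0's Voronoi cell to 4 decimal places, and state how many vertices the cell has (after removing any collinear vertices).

Area of P0's cell: 969.0963 (4 vertices)

1. box [0,69]×[0,34]: [(0, 0) (69, 0) (69, 34) (0, 34)]
2. ⊥bis P0·P1 via (49.91,15.05): [(0, 0) (31.921, 0) (69, 31.0211) (69, 34) (0, 34)]  |A|=1770.8839
3. ⊥bis P0·P2 via (25.26,14.18): [(33.0357, 0.9326) (69, 31.0211) (69, 34) (13.6265, 34)]  |A|=969.0963
4. canonical 4-gon: [(33.0357, 0.9326) (69, 31.0211) (69, 34) (13.6265, 34)]
5. shoelace: 969.0963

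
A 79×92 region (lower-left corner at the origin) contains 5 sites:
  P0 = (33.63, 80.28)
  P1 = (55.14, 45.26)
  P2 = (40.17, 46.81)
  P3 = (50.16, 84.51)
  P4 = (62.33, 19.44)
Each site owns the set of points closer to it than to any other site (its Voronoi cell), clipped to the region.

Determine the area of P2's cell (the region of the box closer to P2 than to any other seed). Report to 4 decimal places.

Area of P2's cell: 2346.2671

1. box [0,79]×[0,92]: [(0, 0) (79, 0) (79, 92) (0, 92)]
2. ⊥bis P2·P0 via (36.9,63.545): [(0, 56.3348) (0, 0) (79, 0) (79, 71.7713)]  |A|=5060.1899
3. ⊥bis P2·P1 via (47.655,46.035): [(49.7275, 66.0515) (0, 56.3348) (0, 0) (42.8885, 0)]  |A|=2817.1194
4. ⊥bis P2·P3 via (45.165,65.66): [(49.5662, 64.4937) (46.2511, 65.3722) (0, 56.3348) (0, 0) (42.8885, 0)]  |A|=2814.4665
5. ⊥bis P2·P4 via (51.25,33.125): [(45.867, 28.7667) (49.5662, 64.4937) (46.2511, 65.3722) (0, 56.3348) (0, 0) (10.337, 0)]  |A|=2346.2671
6. canonical 6-gon: [(45.867, 28.7667) (49.5662, 64.4937) (46.2511, 65.3722) (0, 56.3348) (0, 0) (10.337, 0)]
7. shoelace: 2346.2671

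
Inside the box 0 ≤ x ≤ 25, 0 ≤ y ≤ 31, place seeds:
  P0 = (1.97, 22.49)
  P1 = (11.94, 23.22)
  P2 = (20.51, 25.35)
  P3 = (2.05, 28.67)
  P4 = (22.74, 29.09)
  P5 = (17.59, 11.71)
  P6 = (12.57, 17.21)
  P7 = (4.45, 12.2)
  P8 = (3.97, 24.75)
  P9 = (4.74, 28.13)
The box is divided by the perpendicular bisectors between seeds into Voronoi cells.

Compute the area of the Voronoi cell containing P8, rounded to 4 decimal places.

Area of P8's cell: 25.5954

1. box [0,25]×[0,31]: [(0, 0) (25, 0) (25, 31) (0, 31)]
2. ⊥bis P8·P0 via (2.97,23.62): [(0, 26.2483) (25, 4.1244) (25, 31) (0, 31)]  |A|=395.3407
3. ⊥bis P8·P1 via (7.955,23.985): [(0, 26.2483) (7.1712, 19.9021) (9.3017, 31) (0, 31)]  |A|=68.6521
4. ⊥bis P8·P2 via (12.24,25.05): [(0, 26.2483) (7.1712, 19.9021) (9.3017, 31) (0, 31)]  |A|=68.6521
5. ⊥bis P8·P3 via (3.01,26.71): [(0.7366, 25.5965) (7.1712, 19.9021) (9.0456, 29.6662)]  |A|=36.751
6. ⊥bis P8·P4 via (13.355,26.92): [(0.7366, 25.5965) (7.1712, 19.9021) (9.0456, 29.6662)]  |A|=36.751
7. ⊥bis P8·P5 via (10.78,18.23): [(0.7366, 25.5965) (7.1712, 19.9021) (9.0456, 29.6662)]  |A|=36.751
8. ⊥bis P8·P6 via (8.27,20.98): [(0.7366, 25.5965) (7.1712, 19.9021) (9.0456, 29.6662)]  |A|=36.751
9. ⊥bis P8·P7 via (4.21,18.475): [(0.7366, 25.5965) (7.1712, 19.9021) (9.0456, 29.6662)]  |A|=36.751
10. ⊥bis P8·P9 via (4.355,26.44): [(3.0607, 26.7348) (0.7366, 25.5965) (7.1712, 19.9021) (8.2557, 25.5514)]  |A|=25.5954
11. canonical 4-gon: [(3.0607, 26.7348) (0.7366, 25.5965) (7.1712, 19.9021) (8.2557, 25.5514)]
12. shoelace: 25.5954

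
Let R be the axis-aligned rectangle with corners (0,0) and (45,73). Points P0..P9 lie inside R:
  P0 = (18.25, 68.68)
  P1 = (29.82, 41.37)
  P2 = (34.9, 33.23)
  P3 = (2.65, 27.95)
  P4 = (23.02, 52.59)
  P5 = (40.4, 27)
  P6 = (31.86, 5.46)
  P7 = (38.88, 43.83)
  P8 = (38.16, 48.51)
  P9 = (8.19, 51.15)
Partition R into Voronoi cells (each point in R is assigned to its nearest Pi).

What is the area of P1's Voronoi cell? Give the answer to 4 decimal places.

1. box [0,45]×[0,73]: [(0, 0) (45, 0) (45, 73) (0, 73)]
2. ⊥bis P1·P0 via (24.035,55.025): [(0, 44.8425) (0, 0) (45, 0) (45, 63.9069)]  |A|=2446.8611
3. ⊥bis P1·P2 via (32.36,37.3): [(0, 44.8425) (0, 17.1048) (45, 45.1884) (45, 63.9069)]  |A|=1045.2648
4. ⊥bis P1·P3 via (16.235,34.66): [(9.2665, 48.7683) (19.0376, 28.9858) (45, 45.1884) (45, 63.9069)]  |A|=670.3977
5. ⊥bis P1·P4 via (26.42,46.98): [(13.8982, 39.391) (19.0376, 28.9858) (45, 45.1884) (45, 58.2406)]  |A|=379.6824
6. ⊥bis P1·P5 via (35.11,34.185): [(13.8982, 39.391) (19.0376, 28.9858) (45, 45.1884) (45, 58.2406)]  |A|=379.6824
7. ⊥bis P1·P6 via (30.84,23.415): [(13.8982, 39.391) (19.0376, 28.9858) (45, 45.1884) (45, 58.2406)]  |A|=379.6824
8. ⊥bis P1·P7 via (34.35,42.6): [(32.2082, 50.488) (13.8982, 39.391) (19.0376, 28.9858) (35.2922, 39.1299)]  |A|=231.7286
9. ⊥bis P1·P8 via (33.99,44.94): [(33.5867, 45.411) (30.2541, 49.3037) (13.8982, 39.391) (19.0376, 28.9858) (35.2922, 39.1299)]  |A|=225.9519
10. ⊥bis P1·P9 via (19.005,46.26): [(33.5867, 45.411) (30.2541, 49.3037) (16.6545, 41.0615) (14.9429, 37.276) (19.0376, 28.9858) (35.2922, 39.1299)]  |A|=222.1645
11. canonical 6-gon: [(33.5867, 45.411) (30.2541, 49.3037) (16.6545, 41.0615) (14.9429, 37.276) (19.0376, 28.9858) (35.2922, 39.1299)]
12. shoelace: 222.1645

Area of P1's cell: 222.1645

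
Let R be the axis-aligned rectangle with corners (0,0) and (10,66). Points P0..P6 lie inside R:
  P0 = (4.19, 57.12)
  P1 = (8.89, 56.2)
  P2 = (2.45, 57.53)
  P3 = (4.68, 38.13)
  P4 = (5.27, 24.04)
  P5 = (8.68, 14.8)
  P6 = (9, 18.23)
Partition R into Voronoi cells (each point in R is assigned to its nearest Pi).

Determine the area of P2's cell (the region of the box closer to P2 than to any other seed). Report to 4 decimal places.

Area of P2's cell: 58.9355

1. box [0,10]×[0,66]: [(0, 0) (10, 0) (10, 66) (0, 66)]
2. ⊥bis P2·P0 via (3.32,57.325): [(0, 43.2352) (5.3641, 66) (0, 66)]  |A|=61.0563
3. ⊥bis P2·P1 via (5.67,56.865): [(0, 43.2352) (5.3641, 66) (0, 66)]  |A|=61.0563
4. ⊥bis P2·P3 via (3.565,47.83): [(0, 47.4202) (1.0136, 47.5367) (5.3641, 66) (0, 66)]  |A|=58.9355
5. ⊥bis P2·P4 via (3.86,40.785): [(0, 47.4202) (1.0136, 47.5367) (5.3641, 66) (0, 66)]  |A|=58.9355
6. ⊥bis P2·P5 via (5.565,36.165): [(0, 47.4202) (1.0136, 47.5367) (5.3641, 66) (0, 66)]  |A|=58.9355
7. ⊥bis P2·P6 via (5.725,37.88): [(0, 47.4202) (1.0136, 47.5367) (5.3641, 66) (0, 66)]  |A|=58.9355
8. canonical 4-gon: [(0, 47.4202) (1.0136, 47.5367) (5.3641, 66) (0, 66)]
9. shoelace: 58.9355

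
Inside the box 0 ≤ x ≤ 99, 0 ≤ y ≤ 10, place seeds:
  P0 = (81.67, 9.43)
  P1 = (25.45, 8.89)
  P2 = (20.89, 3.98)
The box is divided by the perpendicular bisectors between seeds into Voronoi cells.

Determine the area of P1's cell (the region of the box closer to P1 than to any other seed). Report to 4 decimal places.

1. box [0,99]×[0,10]: [(0, 0) (99, 0) (99, 10) (0, 10)]
2. ⊥bis P1·P0 via (53.56,9.16): [(0, 0) (53.648, 0) (53.5519, 10) (0, 10)]  |A|=535.9996
3. ⊥bis P1·P2 via (23.17,6.435): [(30.0989, 0) (53.648, 0) (53.5519, 10) (19.3314, 10)]  |A|=288.8481
4. canonical 4-gon: [(30.0989, 0) (53.648, 0) (53.5519, 10) (19.3314, 10)]
5. shoelace: 288.8481

Area of P1's cell: 288.8481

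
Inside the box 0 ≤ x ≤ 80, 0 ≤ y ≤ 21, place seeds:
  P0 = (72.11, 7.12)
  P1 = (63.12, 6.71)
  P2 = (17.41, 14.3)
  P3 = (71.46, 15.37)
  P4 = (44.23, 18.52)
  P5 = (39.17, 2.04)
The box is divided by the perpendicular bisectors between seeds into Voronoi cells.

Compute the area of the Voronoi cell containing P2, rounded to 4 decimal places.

Area of P2's cell: 601.2728

1. box [0,80]×[0,21]: [(0, 0) (80, 0) (80, 21) (0, 21)]
2. ⊥bis P2·P0 via (44.76,10.71): [(0, 0) (43.3542, 0) (46.1107, 21) (0, 21)]  |A|=939.3811
3. ⊥bis P2·P1 via (40.265,10.505): [(0, 0) (38.5207, 0) (42.0077, 21) (0, 21)]  |A|=845.5476
4. ⊥bis P2·P3 via (44.435,14.835): [(0, 0) (38.5207, 0) (42.0077, 21) (0, 21)]  |A|=845.5476
5. ⊥bis P2·P4 via (30.82,16.41): [(0, 0) (33.402, 0) (30.0978, 21) (0, 21)]  |A|=666.7481
6. ⊥bis P2·P5 via (28.29,8.17): [(0, 0) (23.6869, 0) (31.2812, 13.479) (30.0978, 21) (0, 21)]  |A|=601.2728
7. canonical 5-gon: [(0, 0) (23.6869, 0) (31.2812, 13.479) (30.0978, 21) (0, 21)]
8. shoelace: 601.2728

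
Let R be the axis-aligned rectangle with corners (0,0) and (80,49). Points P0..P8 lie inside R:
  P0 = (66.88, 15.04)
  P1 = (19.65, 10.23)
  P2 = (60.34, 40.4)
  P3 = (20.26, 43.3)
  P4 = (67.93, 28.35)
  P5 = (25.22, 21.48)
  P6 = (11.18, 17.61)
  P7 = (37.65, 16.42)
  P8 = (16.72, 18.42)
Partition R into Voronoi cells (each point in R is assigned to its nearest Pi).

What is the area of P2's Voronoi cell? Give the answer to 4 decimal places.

1. box [0,80]×[0,49]: [(0, 0) (80, 0) (80, 49) (0, 49)]
2. ⊥bis P2·P0 via (63.61,27.72): [(0, 11.3158) (80, 31.9468) (80, 49) (0, 49)]  |A|=2189.4959
3. ⊥bis P2·P1 via (39.995,25.315): [(42.2887, 22.2215) (80, 31.9468) (80, 49) (22.4335, 49)]  |A|=1092.3213
4. ⊥bis P2·P3 via (40.3,41.85): [(39.1829, 26.4103) (42.2887, 22.2215) (80, 31.9468) (80, 49) (40.8173, 49)]  |A|=884.6791
5. ⊥bis P2·P4 via (64.135,34.375): [(39.1829, 26.4103) (42.2887, 22.2215) (46.6087, 23.3356) (80, 44.368) (80, 49) (40.8173, 49)]  |A|=677.2986
6. ⊥bis P2·P5 via (42.78,30.94): [(39.8977, 36.2902) (46.8088, 23.4616) (80, 44.368) (80, 49) (40.8173, 49)]  |A|=627.0196
7. ⊥bis P2·P6 via (35.76,29.005): [(39.8977, 36.2902) (46.8088, 23.4616) (80, 44.368) (80, 49) (40.8173, 49)]  |A|=627.0196
8. ⊥bis P2·P7 via (48.995,28.41): [(39.947, 36.9713) (51.2609, 26.2659) (80, 44.368) (80, 49) (40.8173, 49)]  |A|=584.6552
9. ⊥bis P2·P8 via (38.53,29.41): [(39.947, 36.9713) (51.2609, 26.2659) (80, 44.368) (80, 49) (40.8173, 49)]  |A|=584.6552
10. canonical 5-gon: [(39.947, 36.9713) (51.2609, 26.2659) (80, 44.368) (80, 49) (40.8173, 49)]
11. shoelace: 584.6552

Area of P2's cell: 584.6552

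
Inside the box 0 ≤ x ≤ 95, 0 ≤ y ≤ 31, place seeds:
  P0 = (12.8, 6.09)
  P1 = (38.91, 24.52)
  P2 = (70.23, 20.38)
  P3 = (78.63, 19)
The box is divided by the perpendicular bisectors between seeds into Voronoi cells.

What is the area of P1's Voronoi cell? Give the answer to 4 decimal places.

Area of P1's cell: 865.9529

1. box [0,95]×[0,31]: [(0, 0) (95, 0) (95, 31) (0, 31)]
2. ⊥bis P1·P0 via (25.855,15.305): [(36.6582, 0) (95, 0) (95, 31) (14.7765, 31)]  |A|=2147.7619
3. ⊥bis P1·P2 via (54.57,22.45): [(36.6582, 0) (51.6025, 0) (55.7002, 31) (14.7765, 31)]  |A|=865.9529
4. ⊥bis P1·P3 via (58.77,21.76): [(36.6582, 0) (51.6025, 0) (55.7002, 31) (14.7765, 31)]  |A|=865.9529
5. canonical 4-gon: [(36.6582, 0) (51.6025, 0) (55.7002, 31) (14.7765, 31)]
6. shoelace: 865.9529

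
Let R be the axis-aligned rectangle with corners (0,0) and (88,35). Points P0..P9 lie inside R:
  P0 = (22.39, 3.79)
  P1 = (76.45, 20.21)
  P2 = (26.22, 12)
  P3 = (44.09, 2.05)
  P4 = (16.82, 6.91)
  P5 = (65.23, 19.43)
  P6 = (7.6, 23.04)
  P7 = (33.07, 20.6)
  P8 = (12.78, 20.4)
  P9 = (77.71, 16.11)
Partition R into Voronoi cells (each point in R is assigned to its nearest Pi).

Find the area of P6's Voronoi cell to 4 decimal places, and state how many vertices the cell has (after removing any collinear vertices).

Area of P6's cell: 267.9987 (4 vertices)

1. box [0,88]×[0,35]: [(0, 0) (88, 0) (88, 35) (0, 35)]
2. ⊥bis P6·P0 via (14.995,13.415): [(0, 1.8942) (43.0891, 35) (0, 35)]  |A|=713.2497
3. ⊥bis P6·P1 via (42.025,21.625): [(0, 1.8942) (42.558, 34.592) (42.5748, 35) (0, 35)]  |A|=713.1448
4. ⊥bis P6·P2 via (16.91,17.52): [(0, 1.8942) (14.0419, 12.6828) (27.2741, 35) (0, 35)]  |A|=536.7763
5. ⊥bis P6·P3 via (25.845,12.545): [(0, 1.8942) (14.0419, 12.6828) (27.2741, 35) (0, 35)]  |A|=536.7763
6. ⊥bis P6·P4 via (12.21,14.975): [(0, 7.9957) (17.0369, 17.7341) (27.2741, 35) (0, 35)]  |A|=465.4911
7. ⊥bis P6·P5 via (36.415,21.235): [(0, 7.9957) (17.0369, 17.7341) (27.2741, 35) (0, 35)]  |A|=465.4911
8. ⊥bis P6·P7 via (20.335,21.82): [(0, 7.9957) (17.0369, 17.7341) (20.5037, 23.5811) (21.5976, 35) (0, 35)]  |A|=433.0818
9. ⊥bis P6·P8 via (10.19,21.72): [(0, 7.9957) (4.5089, 10.573) (16.9582, 35) (0, 35)]  |A|=267.9987
10. ⊥bis P6·P9 via (42.655,19.575): [(0, 7.9957) (4.5089, 10.573) (16.9582, 35) (0, 35)]  |A|=267.9987
11. canonical 4-gon: [(0, 7.9957) (4.5089, 10.573) (16.9582, 35) (0, 35)]
12. shoelace: 267.9987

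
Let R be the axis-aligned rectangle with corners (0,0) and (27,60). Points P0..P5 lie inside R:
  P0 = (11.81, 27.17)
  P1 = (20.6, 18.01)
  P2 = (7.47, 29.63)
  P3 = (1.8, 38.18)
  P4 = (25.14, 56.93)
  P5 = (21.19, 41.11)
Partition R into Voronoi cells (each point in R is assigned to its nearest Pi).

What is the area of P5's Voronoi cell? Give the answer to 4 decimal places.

Area of P5's cell: 280.6422

1. box [0,27]×[0,60]: [(0, 0) (27, 0) (27, 60) (0, 60)]
2. ⊥bis P5·P0 via (16.5,34.14): [(0, 45.2426) (27, 27.0747) (27, 60) (0, 60)]  |A|=643.7164
3. ⊥bis P5·P1 via (20.895,29.56): [(0, 45.2426) (23.4017, 29.496) (27, 29.4041) (27, 60) (0, 60)]  |A|=639.5255
4. ⊥bis P5·P2 via (14.33,35.37): [(0, 52.4961) (13.8893, 35.8967) (23.4017, 29.496) (27, 29.4041) (27, 60) (0, 60)]  |A|=589.1525
5. ⊥bis P5·P3 via (11.495,39.645): [(11.6585, 38.5627) (13.8893, 35.8967) (23.4017, 29.496) (27, 29.4041) (27, 60) (8.4192, 60)]  |A|=455.168
6. ⊥bis P5·P4 via (23.165,49.02): [(9.5652, 52.4156) (11.6585, 38.5627) (13.8893, 35.8967) (23.4017, 29.496) (27, 29.4041) (27, 48.0625)]  |A|=280.6422
7. canonical 6-gon: [(9.5652, 52.4156) (11.6585, 38.5627) (13.8893, 35.8967) (23.4017, 29.496) (27, 29.4041) (27, 48.0625)]
8. shoelace: 280.6422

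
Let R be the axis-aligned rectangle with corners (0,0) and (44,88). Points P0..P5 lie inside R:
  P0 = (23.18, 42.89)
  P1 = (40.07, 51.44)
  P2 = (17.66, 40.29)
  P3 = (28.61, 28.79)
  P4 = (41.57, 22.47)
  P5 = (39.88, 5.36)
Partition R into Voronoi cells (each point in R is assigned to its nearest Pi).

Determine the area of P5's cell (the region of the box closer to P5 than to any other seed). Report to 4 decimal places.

1. box [0,44]×[0,88]: [(0, 0) (44, 0) (44, 88) (0, 88)]
2. ⊥bis P5·P0 via (31.53,24.125): [(0, 10.0949) (0, 0) (44, 0) (44, 29.6739)]  |A|=874.9121
3. ⊥bis P5·P1 via (39.975,28.4): [(41.1266, 28.3953) (0, 10.0949) (0, 0) (44, 0) (44, 28.3834)]  |A|=873.0581
4. ⊥bis P5·P2 via (28.77,22.825): [(41.1266, 28.3953) (29.1459, 23.0641) (0, 4.5236) (0, 0) (44, 0) (44, 28.3834)]  |A|=791.8676
5. ⊥bis P5·P3 via (34.245,17.075): [(0, 0.6029) (0, 0) (44, 0) (44, 21.7672)]  |A|=492.1429
6. ⊥bis P5·P4 via (40.725,13.915): [(29.8986, 14.9844) (0, 0.6029) (0, 0) (44, 0) (44, 13.5915)]  |A|=434.4985
7. canonical 5-gon: [(29.8986, 14.9844) (0, 0.6029) (0, 0) (44, 0) (44, 13.5915)]
8. shoelace: 434.4985

Area of P5's cell: 434.4985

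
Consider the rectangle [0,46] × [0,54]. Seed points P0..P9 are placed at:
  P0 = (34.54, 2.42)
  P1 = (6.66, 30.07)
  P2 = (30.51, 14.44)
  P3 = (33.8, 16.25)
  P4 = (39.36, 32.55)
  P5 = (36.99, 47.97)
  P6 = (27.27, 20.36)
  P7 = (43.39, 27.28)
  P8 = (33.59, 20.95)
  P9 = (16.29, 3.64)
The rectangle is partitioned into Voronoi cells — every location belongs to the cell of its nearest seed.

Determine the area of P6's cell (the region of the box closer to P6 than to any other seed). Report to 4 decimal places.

Area of P6's cell: 246.6456

1. box [0,46]×[0,54]: [(0, 0) (46, 0) (46, 54) (0, 54)]
2. ⊥bis P6·P0 via (30.905,11.39): [(0, 0) (2.7982, 0) (46, 17.5071) (46, 54) (0, 54)]  |A|=2105.8308
3. ⊥bis P6·P1 via (16.965,25.215): [(5.6252, 1.1456) (46, 17.5071) (46, 54) (30.5265, 54)]  |A|=1145.6187
4. ⊥bis P6·P2 via (28.89,17.4): [(7.8608, 5.8908) (46, 26.7643) (46, 54) (30.5265, 54)]  |A|=891.5847
5. ⊥bis P6·P3 via (30.535,18.305): [(7.8608, 5.8908) (30.5305, 18.2978) (46, 42.8759) (46, 54) (30.5265, 54)]  |A|=766.965
6. ⊥bis P6·P4 via (33.315,26.455): [(22.57, 37.1119) (7.8608, 5.8908) (30.5305, 18.2978) (34.7616, 25.0203)]  |A|=329.1971
7. ⊥bis P6·P5 via (32.13,34.165): [(22.57, 37.1119) (7.8608, 5.8908) (30.5305, 18.2978) (34.7616, 25.0203)]  |A|=329.1971
8. ⊥bis P6·P7 via (35.33,23.82): [(22.57, 37.1119) (7.8608, 5.8908) (30.5305, 18.2978) (34.7616, 25.0203)]  |A|=329.1971
9. ⊥bis P6·P8 via (30.43,20.655): [(29.5389, 30.2001) (22.57, 37.1119) (7.8608, 5.8908) (30.5305, 18.2978) (30.6346, 18.4633)]  |A|=301.386
10. ⊥bis P6·P9 via (21.78,12): [(29.5389, 30.2001) (22.57, 37.1119) (13.3478, 17.5374) (20.5269, 12.8229) (30.5305, 18.2978) (30.6346, 18.4633)]  |A|=246.6456
11. canonical 6-gon: [(29.5389, 30.2001) (22.57, 37.1119) (13.3478, 17.5374) (20.5269, 12.8229) (30.5305, 18.2978) (30.6346, 18.4633)]
12. shoelace: 246.6456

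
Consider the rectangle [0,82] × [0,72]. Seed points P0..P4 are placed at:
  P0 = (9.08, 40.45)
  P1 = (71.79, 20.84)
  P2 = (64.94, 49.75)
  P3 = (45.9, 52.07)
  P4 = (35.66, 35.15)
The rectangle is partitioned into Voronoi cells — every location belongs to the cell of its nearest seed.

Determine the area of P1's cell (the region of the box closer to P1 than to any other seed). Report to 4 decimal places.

Area of P1's cell: 1146.5957

1. box [0,82]×[0,72]: [(0, 0) (82, 0) (82, 72) (0, 72)]
2. ⊥bis P1·P0 via (40.435,30.645): [(30.852, 0) (82, 0) (82, 72) (53.3671, 72)]  |A|=2872.1118
3. ⊥bis P1·P2 via (68.365,35.295): [(39.7704, 28.5197) (30.852, 0) (82, 0) (82, 38.5257)]  |A|=1542.8258
4. ⊥bis P1·P3 via (58.845,36.455): [(53.0759, 31.6724) (36.4448, 17.885) (30.852, 0) (82, 0) (82, 38.5257)]  |A|=1477.3178
5. ⊥bis P1·P4 via (53.725,27.995): [(55.3996, 32.2229) (42.637, 0) (82, 0) (82, 38.5257)]  |A|=1146.5957
6. canonical 4-gon: [(55.3996, 32.2229) (42.637, 0) (82, 0) (82, 38.5257)]
7. shoelace: 1146.5957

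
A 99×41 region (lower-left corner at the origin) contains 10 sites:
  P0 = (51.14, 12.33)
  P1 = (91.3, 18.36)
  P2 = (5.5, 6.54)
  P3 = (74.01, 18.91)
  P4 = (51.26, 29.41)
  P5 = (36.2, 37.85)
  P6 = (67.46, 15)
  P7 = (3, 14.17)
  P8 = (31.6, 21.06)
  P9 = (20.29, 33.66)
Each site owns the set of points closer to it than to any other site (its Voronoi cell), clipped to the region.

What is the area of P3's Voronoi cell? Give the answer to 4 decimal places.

Area of P3's cell: 484.9877

1. box [0,99]×[0,41]: [(0, 0) (99, 0) (99, 41) (0, 41)]
2. ⊥bis P3·P0 via (62.575,15.62): [(67.0691, 0) (99, 0) (99, 41) (55.2728, 41)]  |A|=1550.9906
3. ⊥bis P3·P1 via (82.655,18.635): [(67.0691, 0) (82.0622, 0) (83.3664, 41) (55.2728, 41)]  |A|=883.278
4. ⊥bis P3·P2 via (39.755,12.725): [(67.0691, 0) (82.0622, 0) (83.3664, 41) (55.2728, 41)]  |A|=883.278
5. ⊥bis P3·P4 via (62.635,24.16): [(61.0845, 20.8006) (67.0691, 0) (82.0622, 0) (83.3664, 41) (70.4073, 41)]  |A|=730.4241
6. ⊥bis P3·P5 via (55.105,28.38): [(61.0845, 20.8006) (67.0691, 0) (82.0622, 0) (83.3664, 41) (70.4073, 41)]  |A|=730.4241
7. ⊥bis P3·P6 via (70.735,16.955): [(64.2915, 27.7491) (80.8562, 0) (82.0622, 0) (83.3664, 41) (70.4073, 41)]  |A|=484.9877
8. ⊥bis P3·P7 via (38.505,16.54): [(64.2915, 27.7491) (80.8562, 0) (82.0622, 0) (83.3664, 41) (70.4073, 41)]  |A|=484.9877
9. ⊥bis P3·P8 via (52.805,19.985): [(64.2915, 27.7491) (80.8562, 0) (82.0622, 0) (83.3664, 41) (70.4073, 41)]  |A|=484.9877
10. ⊥bis P3·P9 via (47.15,26.285): [(64.2915, 27.7491) (80.8562, 0) (82.0622, 0) (83.3664, 41) (70.4073, 41)]  |A|=484.9877
11. canonical 5-gon: [(64.2915, 27.7491) (80.8562, 0) (82.0622, 0) (83.3664, 41) (70.4073, 41)]
12. shoelace: 484.9877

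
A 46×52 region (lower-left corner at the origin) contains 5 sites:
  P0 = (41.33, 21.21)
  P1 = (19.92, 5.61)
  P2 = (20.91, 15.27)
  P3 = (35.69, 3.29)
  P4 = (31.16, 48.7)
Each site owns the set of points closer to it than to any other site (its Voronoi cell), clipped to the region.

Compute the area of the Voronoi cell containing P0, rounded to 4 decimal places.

Area of P0's cell: 377.5158

1. box [0,46]×[0,52]: [(0, 0) (46, 0) (46, 52) (0, 52)]
2. ⊥bis P0·P1 via (30.625,13.41): [(40.3959, 0) (46, 0) (46, 52) (2.5071, 52)]  |A|=1276.5205
3. ⊥bis P0·P2 via (31.12,18.24): [(33.7876, 9.0695) (40.3959, 0) (46, 0) (46, 52) (21.2995, 52)]  |A|=873.1371
4. ⊥bis P0·P3 via (38.51,12.25): [(32.2933, 14.2066) (46, 9.8927) (46, 52) (21.2995, 52)]  |A|=755.3345
5. ⊥bis P0·P4 via (36.245,34.955): [(27.2281, 31.6192) (32.2933, 14.2066) (46, 9.8927) (46, 38.5639)]  |A|=377.5158
6. canonical 4-gon: [(27.2281, 31.6192) (32.2933, 14.2066) (46, 9.8927) (46, 38.5639)]
7. shoelace: 377.5158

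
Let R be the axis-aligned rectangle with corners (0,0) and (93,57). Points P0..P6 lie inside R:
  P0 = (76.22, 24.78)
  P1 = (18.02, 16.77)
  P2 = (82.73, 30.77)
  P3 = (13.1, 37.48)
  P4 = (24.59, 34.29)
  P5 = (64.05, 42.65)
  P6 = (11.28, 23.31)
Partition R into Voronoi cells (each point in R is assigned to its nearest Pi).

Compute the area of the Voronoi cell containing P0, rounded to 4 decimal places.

1. box [0,93]×[0,57]: [(0, 0) (93, 0) (93, 57) (0, 57)]
2. ⊥bis P0·P1 via (47.12,20.775): [(49.9792, 0) (93, 0) (93, 57) (42.1344, 57)]  |A|=2675.7614
3. ⊥bis P0·P2 via (79.475,27.775): [(49.9792, 0) (93, 0) (93, 13.0759) (52.5844, 57) (42.1344, 57)]  |A|=1788.1517
4. ⊥bis P0·P3 via (44.66,31.13): [(45.2745, 34.1842) (49.9792, 0) (93, 0) (93, 13.0759) (52.5844, 57) (49.8651, 57)]  |A|=1699.9599
5. ⊥bis P0·P4 via (50.405,29.535): [(47.8348, 15.5813) (49.9792, 0) (93, 0) (93, 13.0759) (54.9836, 54.3925)]  |A|=1515.8602
6. ⊥bis P0·P5 via (70.135,33.715): [(48.4554, 18.9505) (47.8348, 15.5813) (49.9792, 0) (93, 0) (93, 13.0759) (72.5169, 35.3371)]  |A|=1142.9547
7. ⊥bis P0·P6 via (43.75,24.045): [(48.4554, 18.9505) (47.8348, 15.5813) (49.9792, 0) (93, 0) (93, 13.0759) (72.5169, 35.3371)]  |A|=1142.9547
8. canonical 6-gon: [(48.4554, 18.9505) (47.8348, 15.5813) (49.9792, 0) (93, 0) (93, 13.0759) (72.5169, 35.3371)]
9. shoelace: 1142.9547

Area of P0's cell: 1142.9547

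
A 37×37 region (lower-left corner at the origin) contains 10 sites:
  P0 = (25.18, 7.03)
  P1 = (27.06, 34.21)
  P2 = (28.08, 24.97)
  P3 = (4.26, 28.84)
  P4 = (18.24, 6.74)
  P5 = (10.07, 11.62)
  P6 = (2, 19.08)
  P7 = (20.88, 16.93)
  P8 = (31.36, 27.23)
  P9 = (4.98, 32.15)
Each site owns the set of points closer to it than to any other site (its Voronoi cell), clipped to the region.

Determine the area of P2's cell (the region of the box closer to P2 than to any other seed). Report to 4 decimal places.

Area of P2's cell: 129.6584

1. box [0,37]×[0,37]: [(0, 0) (37, 0) (37, 37) (0, 37)]
2. ⊥bis P2·P0 via (26.63,16): [(0, 20.3047) (37, 14.3237) (37, 37) (0, 37)]  |A|=728.3741
3. ⊥bis P2·P1 via (27.57,29.59): [(0, 26.5466) (0, 20.3047) (37, 14.3237) (37, 30.631)]  |A|=417.1584
4. ⊥bis P2·P3 via (16.17,26.905): [(16.406, 28.3576) (14.7113, 17.9267) (37, 14.3237) (37, 30.631)]  |A|=287.2152
5. ⊥bis P2·P4 via (23.16,15.855): [(16.406, 28.3576) (15.083, 20.2147) (21.2931, 16.8627) (37, 14.3237) (37, 30.631)]  |A|=279.4878
6. ⊥bis P2·P5 via (19.075,18.295): [(16.406, 28.3576) (15.5449, 23.0574) (19.3654, 17.9032) (21.2931, 16.8627) (37, 14.3237) (37, 30.631)]  |A|=272.8674
7. ⊥bis P2·P6 via (15.04,22.025): [(16.406, 28.3576) (15.5449, 23.0574) (19.3654, 17.9032) (21.2931, 16.8627) (37, 14.3237) (37, 30.631)]  |A|=272.8674
8. ⊥bis P2·P7 via (24.48,20.95): [(16.406, 28.3576) (16.3809, 28.2029) (30.7515, 15.3338) (37, 14.3237) (37, 30.631)]  |A|=202.6341
9. ⊥bis P2·P8 via (29.72,26.1): [(27.3333, 29.5639) (16.406, 28.3576) (16.3809, 28.2029) (30.7515, 15.3338) (37, 14.3237) (37, 15.5343)]  |A|=129.6668
10. ⊥bis P2·P9 via (16.53,28.56): [(27.3333, 29.5639) (16.4693, 28.3646) (16.4107, 28.1762) (30.7515, 15.3338) (37, 14.3237) (37, 15.5343)]  |A|=129.6584
11. canonical 6-gon: [(27.3333, 29.5639) (16.4693, 28.3646) (16.4107, 28.1762) (30.7515, 15.3338) (37, 14.3237) (37, 15.5343)]
12. shoelace: 129.6584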